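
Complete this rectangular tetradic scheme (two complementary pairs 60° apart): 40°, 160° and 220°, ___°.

A rectangular tetradic uses two complementary pairs 60° apart: offsets 0°, 60°, 180°, 240°.
Among {40°, 160°, 220°}, 220° and 40° are a 180° pair.
The remaining hue 160° needs its own complement: 160 + 180 = 340°

340°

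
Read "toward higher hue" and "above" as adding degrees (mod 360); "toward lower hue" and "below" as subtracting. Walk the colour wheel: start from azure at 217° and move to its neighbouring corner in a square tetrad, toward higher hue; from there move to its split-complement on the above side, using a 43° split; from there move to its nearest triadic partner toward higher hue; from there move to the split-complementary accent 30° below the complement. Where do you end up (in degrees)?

80°

+90° (square ↑): 217 + 90 = 307°
+223° (split-comp 43° ↑): 307 + 223 = 530 → 530 − 360 = 170°
+120° (triadic ↑): 170 + 120 = 290°
+150° (split-comp 30° ↓): 290 + 150 = 440 → 440 − 360 = 80°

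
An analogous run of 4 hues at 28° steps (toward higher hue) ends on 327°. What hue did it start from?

3 steps of 28° (toward higher hue) give a net shift of +84°.
Start = end − shift: 327 − 84 = 243°

243°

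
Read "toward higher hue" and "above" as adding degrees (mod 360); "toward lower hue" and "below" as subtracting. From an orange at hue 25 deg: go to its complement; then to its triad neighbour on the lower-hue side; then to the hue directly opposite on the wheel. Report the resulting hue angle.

265°

25 + 180 = 205°   (complement)
205 − 120 = 85°   (triadic ↓)
85 + 180 = 265°   (complement)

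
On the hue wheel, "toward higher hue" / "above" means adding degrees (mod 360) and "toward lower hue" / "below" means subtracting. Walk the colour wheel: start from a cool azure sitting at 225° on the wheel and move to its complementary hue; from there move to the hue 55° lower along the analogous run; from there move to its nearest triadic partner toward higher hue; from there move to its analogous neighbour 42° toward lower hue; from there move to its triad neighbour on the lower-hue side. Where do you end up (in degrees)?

complement +180°: 225 + 180 = 405 → 405 − 360 = 45°
analog 55° ↓ −55°: 45 − 55 = -10 → -10 + 360 = 350°
triadic ↑ +120°: 350 + 120 = 470 → 470 − 360 = 110°
analog 42° ↓ −42°: 110 − 42 = 68°
triadic ↓ −120°: 68 − 120 = -52 → -52 + 360 = 308°

308°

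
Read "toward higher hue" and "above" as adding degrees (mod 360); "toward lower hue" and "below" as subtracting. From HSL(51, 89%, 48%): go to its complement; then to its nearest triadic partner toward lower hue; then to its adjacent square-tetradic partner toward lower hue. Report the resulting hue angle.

+180° (complement): 51 + 180 = 231°
−120° (triadic ↓): 231 − 120 = 111°
−90° (square ↓): 111 − 90 = 21°

21°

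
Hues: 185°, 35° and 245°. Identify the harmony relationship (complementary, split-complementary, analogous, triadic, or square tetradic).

split-complementary

Sort the hues: 35°, 185°, 245°.
Successive gaps around the wheel: 150°, 60°, 150°.
Two 150° gaps and one 60° gap — a base hue opposite a pair of accents 30° either side of its complement — is the split-complementary pattern.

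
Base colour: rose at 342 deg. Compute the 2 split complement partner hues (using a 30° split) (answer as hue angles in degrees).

Split-complementary hues sit 30° either side of the complement.
Complement of 342 deg: 342 + 180 = 522 → 522 − 360 = 162°
162 − 30 = 132°
162 + 30 = 192°

132° and 192°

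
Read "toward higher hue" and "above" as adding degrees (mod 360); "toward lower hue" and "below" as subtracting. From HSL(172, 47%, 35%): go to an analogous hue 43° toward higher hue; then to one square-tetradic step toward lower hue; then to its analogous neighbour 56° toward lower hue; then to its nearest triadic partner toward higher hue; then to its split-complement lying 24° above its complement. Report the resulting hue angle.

172 + 43 = 215°   (analog 43° ↑)
215 − 90 = 125°   (square ↓)
125 − 56 = 69°   (analog 56° ↓)
69 + 120 = 189°   (triadic ↑)
189 + 204 = 393 → 393 − 360 = 33°   (split-comp 24° ↑)

33°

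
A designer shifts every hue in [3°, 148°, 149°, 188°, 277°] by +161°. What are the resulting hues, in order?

164°, 309°, 310°, 349°, 78°

3 + 161 = 164°
148 + 161 = 309°
149 + 161 = 310°
188 + 161 = 349°
277 + 161 = 438 → 438 − 360 = 78°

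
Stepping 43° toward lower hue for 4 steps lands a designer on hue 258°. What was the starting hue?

70°

4 steps of 43° (toward lower hue) give a net shift of −172°.
Start = end − shift: 258 + 172 = 430 → 430 − 360 = 70°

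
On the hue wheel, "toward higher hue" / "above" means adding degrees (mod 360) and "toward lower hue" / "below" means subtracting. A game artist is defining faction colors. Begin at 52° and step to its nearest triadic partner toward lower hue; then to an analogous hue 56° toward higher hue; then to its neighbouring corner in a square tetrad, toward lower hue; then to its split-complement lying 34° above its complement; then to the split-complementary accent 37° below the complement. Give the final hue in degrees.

255°

−120° (triadic ↓): 52 − 120 = -68 → -68 + 360 = 292°
+56° (analog 56° ↑): 292 + 56 = 348°
−90° (square ↓): 348 − 90 = 258°
+214° (split-comp 34° ↑): 258 + 214 = 472 → 472 − 360 = 112°
+143° (split-comp 37° ↓): 112 + 143 = 255°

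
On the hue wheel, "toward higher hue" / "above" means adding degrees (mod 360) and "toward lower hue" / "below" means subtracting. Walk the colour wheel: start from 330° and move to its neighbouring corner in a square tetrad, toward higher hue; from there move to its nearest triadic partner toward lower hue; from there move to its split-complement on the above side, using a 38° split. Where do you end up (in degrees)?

+90° (square ↑): 330 + 90 = 420 → 420 − 360 = 60°
−120° (triadic ↓): 60 − 120 = -60 → -60 + 360 = 300°
+218° (split-comp 38° ↑): 300 + 218 = 518 → 518 − 360 = 158°

158°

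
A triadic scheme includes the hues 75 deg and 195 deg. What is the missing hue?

315°

A triad places three hues 120° apart.
The full set through 75° is {75°, 195°, 315°}.
Given {75°, 195°}, the missing hue is 315°.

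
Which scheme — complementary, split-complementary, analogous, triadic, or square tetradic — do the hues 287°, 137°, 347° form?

split-complementary

Sort the hues: 137°, 287°, 347°.
Successive gaps around the wheel: 150°, 60°, 150°.
Two 150° gaps and one 60° gap — a base hue opposite a pair of accents 30° either side of its complement — is the split-complementary pattern.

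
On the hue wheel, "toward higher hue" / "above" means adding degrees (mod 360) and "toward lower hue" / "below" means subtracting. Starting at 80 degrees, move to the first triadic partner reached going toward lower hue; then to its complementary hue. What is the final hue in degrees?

140°

triadic ↓ −120°: 80 − 120 = -40 → -40 + 360 = 320°
complement +180°: 320 + 180 = 500 → 500 − 360 = 140°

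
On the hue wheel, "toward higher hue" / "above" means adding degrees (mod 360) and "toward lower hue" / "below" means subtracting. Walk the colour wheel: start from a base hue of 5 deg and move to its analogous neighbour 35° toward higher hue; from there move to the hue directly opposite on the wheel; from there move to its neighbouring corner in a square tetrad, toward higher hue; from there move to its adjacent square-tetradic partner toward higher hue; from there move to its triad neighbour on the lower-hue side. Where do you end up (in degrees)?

5 + 35 = 40°   (analog 35° ↑)
40 + 180 = 220°   (complement)
220 + 90 = 310°   (square ↑)
310 + 90 = 400 → 400 − 360 = 40°   (square ↑)
40 − 120 = -80 → -80 + 360 = 280°   (triadic ↓)

280°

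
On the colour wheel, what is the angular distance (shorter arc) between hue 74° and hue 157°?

83°

|74 − 157| = 83.
83 ≤ 180, so the shorter arc is 83°.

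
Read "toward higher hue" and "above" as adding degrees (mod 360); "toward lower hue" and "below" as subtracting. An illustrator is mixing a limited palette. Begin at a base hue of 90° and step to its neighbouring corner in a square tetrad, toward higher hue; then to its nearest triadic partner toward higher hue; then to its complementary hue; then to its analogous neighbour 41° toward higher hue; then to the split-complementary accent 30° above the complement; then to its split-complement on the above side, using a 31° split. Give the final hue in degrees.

222°

square ↑ +90°: 90 + 90 = 180°
triadic ↑ +120°: 180 + 120 = 300°
complement +180°: 300 + 180 = 480 → 480 − 360 = 120°
analog 41° ↑ +41°: 120 + 41 = 161°
split-comp 30° ↑ +210°: 161 + 210 = 371 → 371 − 360 = 11°
split-comp 31° ↑ +211°: 11 + 211 = 222°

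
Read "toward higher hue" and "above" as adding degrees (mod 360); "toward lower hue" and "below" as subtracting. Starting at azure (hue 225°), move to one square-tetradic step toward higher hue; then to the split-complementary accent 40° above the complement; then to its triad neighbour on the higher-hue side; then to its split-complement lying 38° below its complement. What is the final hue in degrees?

square ↑ +90°: 225 + 90 = 315°
split-comp 40° ↑ +220°: 315 + 220 = 535 → 535 − 360 = 175°
triadic ↑ +120°: 175 + 120 = 295°
split-comp 38° ↓ +142°: 295 + 142 = 437 → 437 − 360 = 77°

77°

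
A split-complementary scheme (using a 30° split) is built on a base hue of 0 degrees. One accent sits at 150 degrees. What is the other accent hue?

Split-complementary hues sit 30° either side of the complement.
Complement of the base 0°: 0 + 180 = 180°
The given accent 150° is 30° one side of 180°; the other accent sits 30° the other side: 180 + 30 = 210°

210°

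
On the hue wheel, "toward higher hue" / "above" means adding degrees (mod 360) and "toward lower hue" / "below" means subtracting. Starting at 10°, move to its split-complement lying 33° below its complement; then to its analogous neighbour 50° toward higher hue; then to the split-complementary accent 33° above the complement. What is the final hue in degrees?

+147° (split-comp 33° ↓): 10 + 147 = 157°
+50° (analog 50° ↑): 157 + 50 = 207°
+213° (split-comp 33° ↑): 207 + 213 = 420 → 420 − 360 = 60°

60°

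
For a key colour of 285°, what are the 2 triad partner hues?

A triad places three hues 120° apart.
285 + 120 = 405 → 405 − 360 = 45°
285 + 240 = 525 → 525 − 360 = 165°

45° and 165°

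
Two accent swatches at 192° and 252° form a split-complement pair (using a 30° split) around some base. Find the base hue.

42°

The accents sit 30° either side of the complement, so the complement is their short-arc midpoint on the wheel.
Short-arc midpoint of 192° and 252°: 222°.
Base is 180° from the complement: 222 − 180 = 42°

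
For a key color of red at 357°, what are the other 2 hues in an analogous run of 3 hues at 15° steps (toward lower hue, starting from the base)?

342° and 327°

357 − 15 = 342°
357 − 30 = 327°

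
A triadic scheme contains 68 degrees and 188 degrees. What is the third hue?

308°

A triad spaces three hues 120° apart.
The full set is {68°, 188°, 308°}.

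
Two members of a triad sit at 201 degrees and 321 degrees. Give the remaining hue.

81°

A triad spaces three hues 120° apart.
The full set is {81°, 201°, 321°}.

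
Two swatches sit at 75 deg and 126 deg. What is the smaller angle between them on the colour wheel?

51°

|75 − 126| = 51.
51 ≤ 180, so the shorter arc is 51°.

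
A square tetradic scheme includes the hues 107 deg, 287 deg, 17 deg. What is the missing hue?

197°

A square tetradic scheme places four hues every 90°.
The full set through 17° is {17°, 107°, 197°, 287°}.
Given {17°, 107°, 287°}, the missing hue is 197°.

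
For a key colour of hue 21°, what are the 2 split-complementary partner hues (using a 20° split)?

Split-complementary hues sit 20° either side of the complement.
Complement of 21°: 21 + 180 = 201°
201 − 20 = 181°
201 + 20 = 221°

181° and 221°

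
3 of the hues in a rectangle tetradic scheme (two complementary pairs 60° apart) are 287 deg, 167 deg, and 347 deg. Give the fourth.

A rectangular tetradic uses two complementary pairs 60° apart: offsets 0°, 60°, 180°, 240°.
Among {167°, 287°, 347°}, 167° and 347° are a 180° pair.
The remaining hue 287° needs its own complement: 287 + 180 = 467 → 467 − 360 = 107°

107°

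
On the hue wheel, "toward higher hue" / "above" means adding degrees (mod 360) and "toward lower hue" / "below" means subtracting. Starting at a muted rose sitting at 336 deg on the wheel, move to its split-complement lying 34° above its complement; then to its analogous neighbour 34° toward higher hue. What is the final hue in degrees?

224°

+214° (split-comp 34° ↑): 336 + 214 = 550 → 550 − 360 = 190°
+34° (analog 34° ↑): 190 + 34 = 224°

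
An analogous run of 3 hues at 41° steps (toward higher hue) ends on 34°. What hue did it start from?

312°

2 steps of 41° (toward higher hue) give a net shift of +82°.
Start = end − shift: 34 − 82 = -48 → -48 + 360 = 312°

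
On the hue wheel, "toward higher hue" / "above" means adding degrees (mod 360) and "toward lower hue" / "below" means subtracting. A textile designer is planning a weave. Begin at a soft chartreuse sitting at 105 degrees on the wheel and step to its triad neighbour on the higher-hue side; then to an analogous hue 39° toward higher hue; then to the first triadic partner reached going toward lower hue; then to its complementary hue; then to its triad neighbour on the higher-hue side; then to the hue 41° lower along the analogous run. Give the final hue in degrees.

43°

105 + 120 = 225°   (triadic ↑)
225 + 39 = 264°   (analog 39° ↑)
264 − 120 = 144°   (triadic ↓)
144 + 180 = 324°   (complement)
324 + 120 = 444 → 444 − 360 = 84°   (triadic ↑)
84 − 41 = 43°   (analog 41° ↓)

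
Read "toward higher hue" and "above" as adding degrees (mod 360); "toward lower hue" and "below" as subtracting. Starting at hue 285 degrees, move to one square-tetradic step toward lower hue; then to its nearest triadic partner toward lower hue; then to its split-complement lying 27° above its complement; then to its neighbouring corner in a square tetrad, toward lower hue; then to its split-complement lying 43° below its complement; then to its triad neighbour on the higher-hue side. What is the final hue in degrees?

89°

285 − 90 = 195°   (square ↓)
195 − 120 = 75°   (triadic ↓)
75 + 207 = 282°   (split-comp 27° ↑)
282 − 90 = 192°   (square ↓)
192 + 137 = 329°   (split-comp 43° ↓)
329 + 120 = 449 → 449 − 360 = 89°   (triadic ↑)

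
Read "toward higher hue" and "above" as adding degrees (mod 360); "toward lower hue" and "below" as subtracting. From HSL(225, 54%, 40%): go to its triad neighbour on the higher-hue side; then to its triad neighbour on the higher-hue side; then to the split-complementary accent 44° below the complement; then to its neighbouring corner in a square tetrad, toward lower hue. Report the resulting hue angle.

+120° (triadic ↑): 225 + 120 = 345°
+120° (triadic ↑): 345 + 120 = 465 → 465 − 360 = 105°
+136° (split-comp 44° ↓): 105 + 136 = 241°
−90° (square ↓): 241 − 90 = 151°

151°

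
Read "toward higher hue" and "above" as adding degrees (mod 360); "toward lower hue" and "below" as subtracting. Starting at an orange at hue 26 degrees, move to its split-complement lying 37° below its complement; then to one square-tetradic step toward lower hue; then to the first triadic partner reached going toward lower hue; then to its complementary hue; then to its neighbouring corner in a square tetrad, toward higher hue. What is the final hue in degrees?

26 + 143 = 169°   (split-comp 37° ↓)
169 − 90 = 79°   (square ↓)
79 − 120 = -41 → -41 + 360 = 319°   (triadic ↓)
319 + 180 = 499 → 499 − 360 = 139°   (complement)
139 + 90 = 229°   (square ↑)

229°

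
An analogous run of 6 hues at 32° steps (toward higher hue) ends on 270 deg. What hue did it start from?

110°

5 steps of 32° (toward higher hue) give a net shift of +160°.
Start = end − shift: 270 − 160 = 110°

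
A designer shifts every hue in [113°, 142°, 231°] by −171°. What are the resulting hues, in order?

302°, 331°, 60°

113 − 171 = -58 → -58 + 360 = 302°
142 − 171 = -29 → -29 + 360 = 331°
231 − 171 = 60°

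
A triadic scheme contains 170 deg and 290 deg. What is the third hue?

50°

A triad spaces three hues 120° apart.
The full set is {50°, 170°, 290°}.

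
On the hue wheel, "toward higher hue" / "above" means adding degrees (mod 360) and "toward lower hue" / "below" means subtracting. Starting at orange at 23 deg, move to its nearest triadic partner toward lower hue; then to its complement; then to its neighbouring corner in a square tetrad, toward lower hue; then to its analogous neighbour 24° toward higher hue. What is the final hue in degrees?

triadic ↓ −120°: 23 − 120 = -97 → -97 + 360 = 263°
complement +180°: 263 + 180 = 443 → 443 − 360 = 83°
square ↓ −90°: 83 − 90 = -7 → -7 + 360 = 353°
analog 24° ↑ +24°: 353 + 24 = 377 → 377 − 360 = 17°

17°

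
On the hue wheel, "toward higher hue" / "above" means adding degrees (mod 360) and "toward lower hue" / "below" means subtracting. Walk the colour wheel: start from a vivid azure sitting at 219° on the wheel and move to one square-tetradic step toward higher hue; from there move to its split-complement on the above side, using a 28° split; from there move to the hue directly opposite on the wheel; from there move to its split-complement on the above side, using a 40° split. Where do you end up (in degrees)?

square ↑ +90°: 219 + 90 = 309°
split-comp 28° ↑ +208°: 309 + 208 = 517 → 517 − 360 = 157°
complement +180°: 157 + 180 = 337°
split-comp 40° ↑ +220°: 337 + 220 = 557 → 557 − 360 = 197°

197°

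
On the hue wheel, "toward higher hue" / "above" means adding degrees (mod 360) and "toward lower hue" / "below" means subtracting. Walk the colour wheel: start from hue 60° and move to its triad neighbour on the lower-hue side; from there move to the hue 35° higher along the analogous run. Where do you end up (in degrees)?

triadic ↓ −120°: 60 − 120 = -60 → -60 + 360 = 300°
analog 35° ↑ +35°: 300 + 35 = 335°

335°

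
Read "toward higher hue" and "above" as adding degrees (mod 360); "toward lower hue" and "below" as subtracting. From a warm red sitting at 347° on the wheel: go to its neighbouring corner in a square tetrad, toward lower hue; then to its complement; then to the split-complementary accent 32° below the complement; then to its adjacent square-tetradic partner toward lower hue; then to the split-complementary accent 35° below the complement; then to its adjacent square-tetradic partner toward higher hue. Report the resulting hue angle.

−90° (square ↓): 347 − 90 = 257°
+180° (complement): 257 + 180 = 437 → 437 − 360 = 77°
+148° (split-comp 32° ↓): 77 + 148 = 225°
−90° (square ↓): 225 − 90 = 135°
+145° (split-comp 35° ↓): 135 + 145 = 280°
+90° (square ↑): 280 + 90 = 370 → 370 − 360 = 10°

10°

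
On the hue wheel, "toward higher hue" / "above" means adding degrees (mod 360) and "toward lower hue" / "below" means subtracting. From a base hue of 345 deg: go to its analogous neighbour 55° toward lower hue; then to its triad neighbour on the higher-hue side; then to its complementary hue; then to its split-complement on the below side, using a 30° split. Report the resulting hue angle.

analog 55° ↓ −55°: 345 − 55 = 290°
triadic ↑ +120°: 290 + 120 = 410 → 410 − 360 = 50°
complement +180°: 50 + 180 = 230°
split-comp 30° ↓ +150°: 230 + 150 = 380 → 380 − 360 = 20°

20°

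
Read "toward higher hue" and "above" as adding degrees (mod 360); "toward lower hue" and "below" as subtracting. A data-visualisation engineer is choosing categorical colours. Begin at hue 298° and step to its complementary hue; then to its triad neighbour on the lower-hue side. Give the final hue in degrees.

358°

+180° (complement): 298 + 180 = 478 → 478 − 360 = 118°
−120° (triadic ↓): 118 − 120 = -2 → -2 + 360 = 358°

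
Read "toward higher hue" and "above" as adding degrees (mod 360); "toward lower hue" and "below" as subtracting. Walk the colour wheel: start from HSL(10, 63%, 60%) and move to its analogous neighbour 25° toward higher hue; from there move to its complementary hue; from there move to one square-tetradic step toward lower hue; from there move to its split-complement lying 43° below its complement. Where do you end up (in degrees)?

262°

analog 25° ↑ +25°: 10 + 25 = 35°
complement +180°: 35 + 180 = 215°
square ↓ −90°: 215 − 90 = 125°
split-comp 43° ↓ +137°: 125 + 137 = 262°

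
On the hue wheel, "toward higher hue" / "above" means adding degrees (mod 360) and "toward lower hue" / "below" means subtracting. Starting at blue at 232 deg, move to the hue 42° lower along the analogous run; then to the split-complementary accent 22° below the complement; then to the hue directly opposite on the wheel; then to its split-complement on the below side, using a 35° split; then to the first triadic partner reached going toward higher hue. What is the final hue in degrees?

232 − 42 = 190°   (analog 42° ↓)
190 + 158 = 348°   (split-comp 22° ↓)
348 + 180 = 528 → 528 − 360 = 168°   (complement)
168 + 145 = 313°   (split-comp 35° ↓)
313 + 120 = 433 → 433 − 360 = 73°   (triadic ↑)

73°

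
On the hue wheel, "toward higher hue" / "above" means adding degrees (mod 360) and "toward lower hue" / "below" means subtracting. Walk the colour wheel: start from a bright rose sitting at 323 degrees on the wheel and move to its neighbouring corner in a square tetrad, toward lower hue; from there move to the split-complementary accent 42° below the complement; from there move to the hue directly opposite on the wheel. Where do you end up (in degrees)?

323 − 90 = 233°   (square ↓)
233 + 138 = 371 → 371 − 360 = 11°   (split-comp 42° ↓)
11 + 180 = 191°   (complement)

191°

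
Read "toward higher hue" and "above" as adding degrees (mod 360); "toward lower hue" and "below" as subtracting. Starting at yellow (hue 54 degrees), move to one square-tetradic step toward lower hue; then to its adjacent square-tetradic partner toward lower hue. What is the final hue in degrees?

square ↓ −90°: 54 − 90 = -36 → -36 + 360 = 324°
square ↓ −90°: 324 − 90 = 234°

234°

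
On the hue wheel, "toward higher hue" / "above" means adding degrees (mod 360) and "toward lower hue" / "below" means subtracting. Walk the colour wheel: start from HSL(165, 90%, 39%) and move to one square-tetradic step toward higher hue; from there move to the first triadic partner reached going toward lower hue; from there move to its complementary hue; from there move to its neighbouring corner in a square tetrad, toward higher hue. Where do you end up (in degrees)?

+90° (square ↑): 165 + 90 = 255°
−120° (triadic ↓): 255 − 120 = 135°
+180° (complement): 135 + 180 = 315°
+90° (square ↑): 315 + 90 = 405 → 405 − 360 = 45°

45°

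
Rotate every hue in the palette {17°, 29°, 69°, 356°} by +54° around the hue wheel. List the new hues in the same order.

17 + 54 = 71°
29 + 54 = 83°
69 + 54 = 123°
356 + 54 = 410 → 410 − 360 = 50°

71°, 83°, 123°, 50°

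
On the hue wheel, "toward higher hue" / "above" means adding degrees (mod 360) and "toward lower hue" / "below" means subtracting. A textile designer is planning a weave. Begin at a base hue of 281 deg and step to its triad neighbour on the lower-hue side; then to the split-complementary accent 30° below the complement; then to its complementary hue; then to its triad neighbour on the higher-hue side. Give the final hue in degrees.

281 − 120 = 161°   (triadic ↓)
161 + 150 = 311°   (split-comp 30° ↓)
311 + 180 = 491 → 491 − 360 = 131°   (complement)
131 + 120 = 251°   (triadic ↑)

251°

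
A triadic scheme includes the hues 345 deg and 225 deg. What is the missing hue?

105°

A triad places three hues 120° apart.
The full set through 225° is {105°, 225°, 345°}.
Given {225°, 345°}, the missing hue is 105°.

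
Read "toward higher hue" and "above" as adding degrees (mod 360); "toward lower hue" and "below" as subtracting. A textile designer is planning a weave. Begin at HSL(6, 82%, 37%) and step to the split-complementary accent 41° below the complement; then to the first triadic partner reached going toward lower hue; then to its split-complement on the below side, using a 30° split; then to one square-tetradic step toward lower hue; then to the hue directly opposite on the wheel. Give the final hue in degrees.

265°

split-comp 41° ↓ +139°: 6 + 139 = 145°
triadic ↓ −120°: 145 − 120 = 25°
split-comp 30° ↓ +150°: 25 + 150 = 175°
square ↓ −90°: 175 − 90 = 85°
complement +180°: 85 + 180 = 265°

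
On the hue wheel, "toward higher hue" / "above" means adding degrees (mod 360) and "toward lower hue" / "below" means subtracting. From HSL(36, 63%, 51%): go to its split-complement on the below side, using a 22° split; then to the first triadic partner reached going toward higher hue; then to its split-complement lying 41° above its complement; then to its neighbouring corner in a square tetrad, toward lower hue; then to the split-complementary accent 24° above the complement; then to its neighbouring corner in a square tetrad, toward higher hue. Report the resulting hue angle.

19°

split-comp 22° ↓ +158°: 36 + 158 = 194°
triadic ↑ +120°: 194 + 120 = 314°
split-comp 41° ↑ +221°: 314 + 221 = 535 → 535 − 360 = 175°
square ↓ −90°: 175 − 90 = 85°
split-comp 24° ↑ +204°: 85 + 204 = 289°
square ↑ +90°: 289 + 90 = 379 → 379 − 360 = 19°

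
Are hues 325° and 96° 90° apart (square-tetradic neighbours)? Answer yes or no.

Angular distance: |325 − 96| = 229; shorter arc = 360 − 229 = 131°.
90° apart (square-tetradic neighbours) requires 90°.

no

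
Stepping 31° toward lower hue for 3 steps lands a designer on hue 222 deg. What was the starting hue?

315°

3 steps of 31° (toward lower hue) give a net shift of −93°.
Start = end − shift: 222 + 93 = 315°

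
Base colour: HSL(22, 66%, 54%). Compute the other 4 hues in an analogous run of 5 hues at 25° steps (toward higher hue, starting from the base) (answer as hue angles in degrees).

47°, 72°, 97° and 122°

Analogous hues sit every 25° along the wheel.
22 + 25 = 47°
22 + 50 = 72°
22 + 75 = 97°
22 + 100 = 122°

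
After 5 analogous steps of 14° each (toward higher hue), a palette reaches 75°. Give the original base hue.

5 steps of 14° (toward higher hue) give a net shift of +70°.
Start = end − shift: 75 − 70 = 5°

5°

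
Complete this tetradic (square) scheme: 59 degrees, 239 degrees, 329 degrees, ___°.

A square tetradic scheme places four hues every 90°.
The full set through 59° is {59°, 149°, 239°, 329°}.
Given {59°, 239°, 329°}, the missing hue is 149°.

149°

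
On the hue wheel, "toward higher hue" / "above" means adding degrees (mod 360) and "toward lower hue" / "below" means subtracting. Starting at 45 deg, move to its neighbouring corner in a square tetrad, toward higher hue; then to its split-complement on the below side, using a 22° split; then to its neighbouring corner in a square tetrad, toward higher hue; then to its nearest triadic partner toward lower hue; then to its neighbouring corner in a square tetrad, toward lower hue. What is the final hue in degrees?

173°

45 + 90 = 135°   (square ↑)
135 + 158 = 293°   (split-comp 22° ↓)
293 + 90 = 383 → 383 − 360 = 23°   (square ↑)
23 − 120 = -97 → -97 + 360 = 263°   (triadic ↓)
263 − 90 = 173°   (square ↓)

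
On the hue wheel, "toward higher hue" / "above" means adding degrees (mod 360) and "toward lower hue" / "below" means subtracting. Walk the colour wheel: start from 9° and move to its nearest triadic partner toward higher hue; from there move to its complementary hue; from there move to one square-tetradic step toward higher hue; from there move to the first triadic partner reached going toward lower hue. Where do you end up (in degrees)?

279°

9 + 120 = 129°   (triadic ↑)
129 + 180 = 309°   (complement)
309 + 90 = 399 → 399 − 360 = 39°   (square ↑)
39 − 120 = -81 → -81 + 360 = 279°   (triadic ↓)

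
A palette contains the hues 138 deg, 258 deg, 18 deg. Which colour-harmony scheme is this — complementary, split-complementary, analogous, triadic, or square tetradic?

Sort the hues: 18°, 138°, 258°.
Successive gaps around the wheel: 120°, 120°, 120°.
Three hues equally spaced 120° apart form a triad.

triadic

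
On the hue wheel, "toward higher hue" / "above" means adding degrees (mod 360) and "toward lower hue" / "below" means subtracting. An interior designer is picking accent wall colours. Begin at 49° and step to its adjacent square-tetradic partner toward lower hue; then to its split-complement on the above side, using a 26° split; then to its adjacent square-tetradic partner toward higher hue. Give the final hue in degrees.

255°

square ↓ −90°: 49 − 90 = -41 → -41 + 360 = 319°
split-comp 26° ↑ +206°: 319 + 206 = 525 → 525 − 360 = 165°
square ↑ +90°: 165 + 90 = 255°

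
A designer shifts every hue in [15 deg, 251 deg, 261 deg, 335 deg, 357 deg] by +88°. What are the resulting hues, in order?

103°, 339°, 349°, 63°, 85°

15 + 88 = 103°
251 + 88 = 339°
261 + 88 = 349°
335 + 88 = 423 → 423 − 360 = 63°
357 + 88 = 445 → 445 − 360 = 85°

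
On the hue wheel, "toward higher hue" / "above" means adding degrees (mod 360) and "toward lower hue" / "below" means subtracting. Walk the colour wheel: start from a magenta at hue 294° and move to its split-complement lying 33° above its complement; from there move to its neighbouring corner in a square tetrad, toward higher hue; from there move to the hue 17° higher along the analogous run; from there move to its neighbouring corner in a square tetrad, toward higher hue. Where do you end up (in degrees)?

344°

294 + 213 = 507 → 507 − 360 = 147°   (split-comp 33° ↑)
147 + 90 = 237°   (square ↑)
237 + 17 = 254°   (analog 17° ↑)
254 + 90 = 344°   (square ↑)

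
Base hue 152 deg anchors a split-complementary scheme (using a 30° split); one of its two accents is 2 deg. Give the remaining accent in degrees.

Split-complementary hues sit 30° either side of the complement.
Complement of the base 152°: 152 + 180 = 332°
The given accent 2° is 30° one side of 332°; the other accent sits 30° the other side: 332 − 30 = 302°

302°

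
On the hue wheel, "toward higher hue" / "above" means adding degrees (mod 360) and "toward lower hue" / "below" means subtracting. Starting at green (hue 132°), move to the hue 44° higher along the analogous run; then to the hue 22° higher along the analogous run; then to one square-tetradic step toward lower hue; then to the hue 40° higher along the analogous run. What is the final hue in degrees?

148°

+44° (analog 44° ↑): 132 + 44 = 176°
+22° (analog 22° ↑): 176 + 22 = 198°
−90° (square ↓): 198 − 90 = 108°
+40° (analog 40° ↑): 108 + 40 = 148°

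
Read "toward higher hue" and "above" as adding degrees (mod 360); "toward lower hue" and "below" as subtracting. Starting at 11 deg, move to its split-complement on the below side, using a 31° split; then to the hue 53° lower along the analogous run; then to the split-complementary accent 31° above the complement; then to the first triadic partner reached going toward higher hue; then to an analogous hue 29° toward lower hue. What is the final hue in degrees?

11 + 149 = 160°   (split-comp 31° ↓)
160 − 53 = 107°   (analog 53° ↓)
107 + 211 = 318°   (split-comp 31° ↑)
318 + 120 = 438 → 438 − 360 = 78°   (triadic ↑)
78 − 29 = 49°   (analog 29° ↓)

49°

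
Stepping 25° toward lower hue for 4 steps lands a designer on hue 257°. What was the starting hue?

4 steps of 25° (toward lower hue) give a net shift of −100°.
Start = end − shift: 257 + 100 = 357°

357°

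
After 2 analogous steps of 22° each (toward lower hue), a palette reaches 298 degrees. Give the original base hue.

342°

2 steps of 22° (toward lower hue) give a net shift of −44°.
Start = end − shift: 298 + 44 = 342°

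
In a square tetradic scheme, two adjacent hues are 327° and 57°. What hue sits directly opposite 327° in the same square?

147°

A square tetradic scheme places four hues 90° apart; opposite corners are 180° apart.
327 + 180 = 507 → 507 − 360 = 147°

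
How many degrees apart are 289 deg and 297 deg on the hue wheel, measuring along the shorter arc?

|289 − 297| = 8.
8 ≤ 180, so the shorter arc is 8°.

8°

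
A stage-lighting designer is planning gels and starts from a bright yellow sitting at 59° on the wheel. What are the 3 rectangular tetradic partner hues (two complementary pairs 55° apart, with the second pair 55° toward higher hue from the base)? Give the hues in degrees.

A rectangular tetradic uses two complementary pairs 55° apart: offsets 0°, 55°, 180°, 235°.
59 + 55 = 114°
59 + 180 = 239°
59 + 235 = 294°

114°, 239° and 294°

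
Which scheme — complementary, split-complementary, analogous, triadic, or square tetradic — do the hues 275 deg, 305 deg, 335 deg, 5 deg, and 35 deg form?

Sort the hues: 5°, 35°, 275°, 305°, 335°.
Successive gaps around the wheel: 30°, 240°, 30°, 30°, 30°.
A run of hues at equal small steps (30°) with one large closing gap is an analogous group.

analogous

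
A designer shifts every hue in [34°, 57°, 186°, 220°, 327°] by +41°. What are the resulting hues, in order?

75°, 98°, 227°, 261°, 8°

34 + 41 = 75°
57 + 41 = 98°
186 + 41 = 227°
220 + 41 = 261°
327 + 41 = 368 → 368 − 360 = 8°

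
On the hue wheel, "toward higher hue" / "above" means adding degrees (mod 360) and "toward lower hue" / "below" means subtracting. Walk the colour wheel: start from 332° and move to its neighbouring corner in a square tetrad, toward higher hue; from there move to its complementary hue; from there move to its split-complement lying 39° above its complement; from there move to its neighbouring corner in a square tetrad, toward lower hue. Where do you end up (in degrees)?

11°

+90° (square ↑): 332 + 90 = 422 → 422 − 360 = 62°
+180° (complement): 62 + 180 = 242°
+219° (split-comp 39° ↑): 242 + 219 = 461 → 461 − 360 = 101°
−90° (square ↓): 101 − 90 = 11°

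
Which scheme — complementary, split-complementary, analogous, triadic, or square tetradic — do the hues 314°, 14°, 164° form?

Sort the hues: 14°, 164°, 314°.
Successive gaps around the wheel: 150°, 150°, 60°.
Two 150° gaps and one 60° gap — a base hue opposite a pair of accents 30° either side of its complement — is the split-complementary pattern.

split-complementary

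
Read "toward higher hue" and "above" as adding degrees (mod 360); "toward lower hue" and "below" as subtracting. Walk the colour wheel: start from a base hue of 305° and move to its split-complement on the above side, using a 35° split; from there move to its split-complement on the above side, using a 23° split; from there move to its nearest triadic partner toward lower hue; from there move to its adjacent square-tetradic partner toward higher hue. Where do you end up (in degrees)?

333°

split-comp 35° ↑ +215°: 305 + 215 = 520 → 520 − 360 = 160°
split-comp 23° ↑ +203°: 160 + 203 = 363 → 363 − 360 = 3°
triadic ↓ −120°: 3 − 120 = -117 → -117 + 360 = 243°
square ↑ +90°: 243 + 90 = 333°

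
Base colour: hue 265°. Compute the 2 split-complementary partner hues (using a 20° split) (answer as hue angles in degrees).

Split-complementary hues sit 20° either side of the complement.
Complement of 265°: 265 + 180 = 445 → 445 − 360 = 85°
85 − 20 = 65°
85 + 20 = 105°

65° and 105°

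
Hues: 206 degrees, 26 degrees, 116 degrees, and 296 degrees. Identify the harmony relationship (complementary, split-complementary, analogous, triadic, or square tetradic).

square tetradic

Sort the hues: 26°, 116°, 206°, 296°.
Successive gaps around the wheel: 90°, 90°, 90°, 90°.
Four hues every 90° form a square tetradic scheme.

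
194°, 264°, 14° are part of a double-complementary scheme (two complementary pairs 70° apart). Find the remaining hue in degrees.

A rectangular tetradic uses two complementary pairs 70° apart: offsets 0°, 70°, 180°, 250°.
Among {14°, 194°, 264°}, 194° and 14° are a 180° pair.
The remaining hue 264° needs its own complement: 264 + 180 = 444 → 444 − 360 = 84°

84°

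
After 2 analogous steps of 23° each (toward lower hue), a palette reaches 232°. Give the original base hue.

2 steps of 23° (toward lower hue) give a net shift of −46°.
Start = end − shift: 232 + 46 = 278°

278°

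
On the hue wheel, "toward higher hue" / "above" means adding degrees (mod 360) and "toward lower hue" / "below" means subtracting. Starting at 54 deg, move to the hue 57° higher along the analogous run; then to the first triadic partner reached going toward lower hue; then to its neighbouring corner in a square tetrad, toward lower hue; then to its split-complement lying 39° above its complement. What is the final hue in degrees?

54 + 57 = 111°   (analog 57° ↑)
111 − 120 = -9 → -9 + 360 = 351°   (triadic ↓)
351 − 90 = 261°   (square ↓)
261 + 219 = 480 → 480 − 360 = 120°   (split-comp 39° ↑)

120°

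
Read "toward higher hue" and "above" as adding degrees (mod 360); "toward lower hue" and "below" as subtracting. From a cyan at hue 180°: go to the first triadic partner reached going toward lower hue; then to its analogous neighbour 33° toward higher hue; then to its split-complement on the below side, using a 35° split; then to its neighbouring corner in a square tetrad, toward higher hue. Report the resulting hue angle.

triadic ↓ −120°: 180 − 120 = 60°
analog 33° ↑ +33°: 60 + 33 = 93°
split-comp 35° ↓ +145°: 93 + 145 = 238°
square ↑ +90°: 238 + 90 = 328°

328°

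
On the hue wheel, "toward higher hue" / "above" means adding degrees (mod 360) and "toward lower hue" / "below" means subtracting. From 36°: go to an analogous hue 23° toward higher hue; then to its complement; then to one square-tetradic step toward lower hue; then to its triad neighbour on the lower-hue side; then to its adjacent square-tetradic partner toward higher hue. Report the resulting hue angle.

36 + 23 = 59°   (analog 23° ↑)
59 + 180 = 239°   (complement)
239 − 90 = 149°   (square ↓)
149 − 120 = 29°   (triadic ↓)
29 + 90 = 119°   (square ↑)

119°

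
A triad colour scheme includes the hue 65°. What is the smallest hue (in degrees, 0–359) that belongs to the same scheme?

65°

A triad places three hues 120° apart.
The full set through 65° is {65°, 185°, 305°}.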